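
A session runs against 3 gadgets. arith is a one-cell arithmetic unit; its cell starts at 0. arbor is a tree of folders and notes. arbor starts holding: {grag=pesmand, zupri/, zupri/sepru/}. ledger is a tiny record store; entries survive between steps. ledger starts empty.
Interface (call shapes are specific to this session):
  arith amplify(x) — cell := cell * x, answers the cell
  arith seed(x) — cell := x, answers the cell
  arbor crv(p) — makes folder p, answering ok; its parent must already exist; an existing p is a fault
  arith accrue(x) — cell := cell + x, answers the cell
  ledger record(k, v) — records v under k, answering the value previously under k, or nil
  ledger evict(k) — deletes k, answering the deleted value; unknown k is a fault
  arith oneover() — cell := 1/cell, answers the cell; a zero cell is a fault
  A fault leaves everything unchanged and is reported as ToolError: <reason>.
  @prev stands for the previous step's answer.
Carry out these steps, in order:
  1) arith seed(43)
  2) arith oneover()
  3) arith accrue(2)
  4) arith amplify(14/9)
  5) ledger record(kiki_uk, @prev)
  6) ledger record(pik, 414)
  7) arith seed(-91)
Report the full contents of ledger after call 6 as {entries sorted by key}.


-> arith seed(43)
<- 43
-> arith oneover()
<- 1/43
-> arith accrue(2)
<- 87/43
-> arith amplify(14/9)
<- 406/129
-> ledger record(kiki_uk, @prev)
<- nil
-> ledger record(pik, 414)
<- nil
-> arith seed(-91)
<- -91

Answer: {kiki_uk=406/129, pik=414}


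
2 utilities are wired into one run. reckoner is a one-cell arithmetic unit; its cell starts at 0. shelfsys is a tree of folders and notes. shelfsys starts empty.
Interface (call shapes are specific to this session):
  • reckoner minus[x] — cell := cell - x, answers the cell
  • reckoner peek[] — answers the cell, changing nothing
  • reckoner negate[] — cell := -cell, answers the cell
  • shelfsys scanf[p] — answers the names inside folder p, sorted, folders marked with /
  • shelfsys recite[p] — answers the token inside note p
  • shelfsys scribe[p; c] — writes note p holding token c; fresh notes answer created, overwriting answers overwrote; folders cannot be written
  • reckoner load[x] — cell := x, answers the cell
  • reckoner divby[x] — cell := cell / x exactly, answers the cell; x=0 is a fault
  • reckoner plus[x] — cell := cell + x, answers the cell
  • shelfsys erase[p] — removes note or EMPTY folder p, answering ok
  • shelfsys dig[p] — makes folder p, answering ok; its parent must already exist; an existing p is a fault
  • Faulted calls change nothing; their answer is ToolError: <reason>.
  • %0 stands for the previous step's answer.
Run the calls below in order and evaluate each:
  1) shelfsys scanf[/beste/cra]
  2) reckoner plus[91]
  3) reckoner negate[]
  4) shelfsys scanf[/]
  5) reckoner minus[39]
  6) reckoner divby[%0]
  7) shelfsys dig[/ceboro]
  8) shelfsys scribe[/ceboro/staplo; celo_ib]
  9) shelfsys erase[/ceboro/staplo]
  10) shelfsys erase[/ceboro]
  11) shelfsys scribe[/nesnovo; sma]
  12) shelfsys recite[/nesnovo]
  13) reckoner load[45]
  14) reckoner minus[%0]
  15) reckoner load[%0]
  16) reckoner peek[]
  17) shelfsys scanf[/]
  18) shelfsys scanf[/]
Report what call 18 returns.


Answer: [nesnovo]

Derivation:
[in] shelfsys scanf p='/beste/cra'
  ToolError: not found
[in] reckoner plus x='91'
  91
[in] reckoner negate
  -91
[in] shelfsys scanf p='/'
  []
[in] reckoner minus x='39'
  -130
[in] reckoner divby x='%0'
  1
[in] shelfsys dig p='/ceboro'
  ok
[in] shelfsys scribe p='/ceboro/staplo' c='celo_ib'
  created
[in] shelfsys erase p='/ceboro/staplo'
  ok
[in] shelfsys erase p='/ceboro'
  ok
[in] shelfsys scribe p='/nesnovo' c='sma'
  created
[in] shelfsys recite p='/nesnovo'
  sma
[in] reckoner load x='45'
  45
[in] reckoner minus x='%0'
  0
[in] reckoner load x='%0'
  0
[in] reckoner peek
  0
[in] shelfsys scanf p='/'
  [nesnovo]
[in] shelfsys scanf p='/'
  [nesnovo]


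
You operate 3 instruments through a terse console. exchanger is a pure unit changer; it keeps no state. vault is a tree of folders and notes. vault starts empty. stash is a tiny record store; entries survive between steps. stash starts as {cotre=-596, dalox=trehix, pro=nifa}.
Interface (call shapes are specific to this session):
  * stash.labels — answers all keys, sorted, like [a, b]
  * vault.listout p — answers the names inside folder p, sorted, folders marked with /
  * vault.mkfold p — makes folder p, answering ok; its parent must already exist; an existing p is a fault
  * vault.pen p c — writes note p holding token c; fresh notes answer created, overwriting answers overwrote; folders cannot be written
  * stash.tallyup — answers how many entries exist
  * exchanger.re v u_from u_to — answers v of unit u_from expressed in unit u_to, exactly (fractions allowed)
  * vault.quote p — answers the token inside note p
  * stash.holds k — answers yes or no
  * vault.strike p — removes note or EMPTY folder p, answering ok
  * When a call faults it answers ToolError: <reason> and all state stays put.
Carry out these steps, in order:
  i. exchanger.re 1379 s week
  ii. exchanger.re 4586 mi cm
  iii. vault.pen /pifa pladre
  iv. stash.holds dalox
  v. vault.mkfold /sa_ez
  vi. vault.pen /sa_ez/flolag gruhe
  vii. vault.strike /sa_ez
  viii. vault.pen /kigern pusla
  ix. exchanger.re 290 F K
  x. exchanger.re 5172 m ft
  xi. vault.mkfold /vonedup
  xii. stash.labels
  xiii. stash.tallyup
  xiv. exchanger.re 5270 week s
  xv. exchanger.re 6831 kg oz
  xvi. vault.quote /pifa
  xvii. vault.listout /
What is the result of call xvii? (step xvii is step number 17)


// exchanger.re(v=1379, u_from=s, u_to=week) ~> 197/86400
// exchanger.re(v=4586, u_from=mi, u_to=cm) ~> 3690225792/5
// vault.pen(p=/pifa, c=pladre) ~> created
// stash.holds(k=dalox) ~> yes
// vault.mkfold(p=/sa_ez) ~> ok
// vault.pen(p=/sa_ez/flolag, c=gruhe) ~> created
// vault.strike(p=/sa_ez) ~> ToolError: not empty
// vault.pen(p=/kigern, c=pusla) ~> created
// exchanger.re(v=290, u_from=F, u_to=K) ~> 24989/60
// exchanger.re(v=5172, u_from=m, u_to=ft) ~> 2155000/127
// vault.mkfold(p=/vonedup) ~> ok
// stash.labels() ~> [cotre, dalox, pro]
// stash.tallyup() ~> 3
// exchanger.re(v=5270, u_from=week, u_to=s) ~> 3187296000
// exchanger.re(v=6831, u_from=kg, u_to=oz) ~> 993600000000/4123567
// vault.quote(p=/pifa) ~> pladre
// vault.listout(p=/) ~> [kigern, pifa, sa_ez/, vonedup/]

Answer: [kigern, pifa, sa_ez/, vonedup/]


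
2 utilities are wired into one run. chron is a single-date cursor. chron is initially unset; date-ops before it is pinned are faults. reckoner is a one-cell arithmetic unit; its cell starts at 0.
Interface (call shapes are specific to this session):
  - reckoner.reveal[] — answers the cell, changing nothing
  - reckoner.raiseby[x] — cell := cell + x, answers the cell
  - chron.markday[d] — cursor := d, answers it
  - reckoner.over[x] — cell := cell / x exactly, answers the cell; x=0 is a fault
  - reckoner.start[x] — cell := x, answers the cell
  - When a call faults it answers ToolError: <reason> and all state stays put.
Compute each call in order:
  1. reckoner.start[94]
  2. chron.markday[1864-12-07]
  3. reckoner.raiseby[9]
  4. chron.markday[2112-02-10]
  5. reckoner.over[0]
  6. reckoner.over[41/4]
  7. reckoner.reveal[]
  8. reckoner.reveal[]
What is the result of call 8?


I run start with x: 94, yielding 94.
Next I call markday with d: 1864-12-07, → 1864-12-07.
Using raiseby with x: 9, and get 103.
I call markday with d: 2112-02-10, and get 2112-02-10.
Then over with x: 0, and observe ToolError: division by zero.
I try over with x: 41/4, and see 412/41.
Then reveal, and see 412/41.
I use reveal: 412/41.

Answer: 412/41


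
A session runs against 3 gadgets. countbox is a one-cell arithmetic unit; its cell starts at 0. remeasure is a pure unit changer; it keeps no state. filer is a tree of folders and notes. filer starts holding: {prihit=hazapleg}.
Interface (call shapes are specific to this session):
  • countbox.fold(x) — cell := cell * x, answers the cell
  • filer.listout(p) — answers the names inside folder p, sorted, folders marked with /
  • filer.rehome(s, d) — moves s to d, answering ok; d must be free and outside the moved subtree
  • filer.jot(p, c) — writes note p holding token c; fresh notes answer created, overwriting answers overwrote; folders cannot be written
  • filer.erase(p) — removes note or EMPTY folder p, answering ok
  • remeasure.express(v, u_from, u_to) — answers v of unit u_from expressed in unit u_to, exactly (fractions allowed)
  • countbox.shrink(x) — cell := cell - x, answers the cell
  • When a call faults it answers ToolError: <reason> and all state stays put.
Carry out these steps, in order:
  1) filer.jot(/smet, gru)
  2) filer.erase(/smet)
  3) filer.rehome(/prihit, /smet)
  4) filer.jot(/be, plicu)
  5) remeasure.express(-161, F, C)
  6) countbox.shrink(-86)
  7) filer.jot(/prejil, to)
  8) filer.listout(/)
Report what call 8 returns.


Answer: [be, prejil, smet]

Derivation:
% jot /smet gru
[out] created
% erase /smet
[out] ok
% rehome /prihit /smet
[out] ok
% jot /be plicu
[out] created
% express -161 F C
[out] -965/9
% shrink -86
[out] 86
% jot /prejil to
[out] created
% listout /
[out] [be, prejil, smet]


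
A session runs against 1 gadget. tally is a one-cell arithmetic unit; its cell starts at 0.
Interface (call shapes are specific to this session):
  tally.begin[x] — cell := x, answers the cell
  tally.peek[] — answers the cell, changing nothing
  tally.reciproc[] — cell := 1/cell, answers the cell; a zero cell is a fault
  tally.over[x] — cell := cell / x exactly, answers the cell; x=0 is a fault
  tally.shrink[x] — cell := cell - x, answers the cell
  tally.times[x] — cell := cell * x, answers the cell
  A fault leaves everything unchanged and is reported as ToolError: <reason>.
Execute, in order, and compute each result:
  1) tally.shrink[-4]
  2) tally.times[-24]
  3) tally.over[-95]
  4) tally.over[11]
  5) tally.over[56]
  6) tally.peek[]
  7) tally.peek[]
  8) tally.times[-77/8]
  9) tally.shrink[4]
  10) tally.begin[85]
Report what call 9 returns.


Answer: -763/190

Derivation:
-> shrink(x: -4)
<- 4
-> times(x: -24)
<- -96
-> over(x: -95)
<- 96/95
-> over(x: 11)
<- 96/1045
-> over(x: 56)
<- 12/7315
-> peek()
<- 12/7315
-> peek()
<- 12/7315
-> times(x: -77/8)
<- -3/190
-> shrink(x: 4)
<- -763/190
-> begin(x: 85)
<- 85


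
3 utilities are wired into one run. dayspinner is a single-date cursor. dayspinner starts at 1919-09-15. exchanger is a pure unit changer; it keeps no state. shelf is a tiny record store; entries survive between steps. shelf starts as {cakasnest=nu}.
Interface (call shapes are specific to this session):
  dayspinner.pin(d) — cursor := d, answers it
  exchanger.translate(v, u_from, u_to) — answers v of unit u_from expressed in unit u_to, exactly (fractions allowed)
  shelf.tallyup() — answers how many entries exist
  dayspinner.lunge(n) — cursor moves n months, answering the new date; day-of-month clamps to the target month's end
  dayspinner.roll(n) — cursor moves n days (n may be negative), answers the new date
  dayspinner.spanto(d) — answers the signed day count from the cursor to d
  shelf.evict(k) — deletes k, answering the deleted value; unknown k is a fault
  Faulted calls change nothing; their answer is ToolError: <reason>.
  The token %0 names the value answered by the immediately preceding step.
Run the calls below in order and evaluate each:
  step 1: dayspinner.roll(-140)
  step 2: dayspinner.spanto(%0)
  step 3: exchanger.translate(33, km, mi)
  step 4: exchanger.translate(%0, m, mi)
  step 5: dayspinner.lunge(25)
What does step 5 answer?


-> dayspinner.roll(n='-140')
<- 1919-04-28
-> dayspinner.spanto(d='%0')
<- 0
-> exchanger.translate(v='33', u_from='km', u_to='mi')
<- 15625/762
-> exchanger.translate(v='%0', u_from='m', u_to='mi')
<- 1953125/153290016
-> dayspinner.lunge(n='25')
<- 1921-05-28

Answer: 1921-05-28


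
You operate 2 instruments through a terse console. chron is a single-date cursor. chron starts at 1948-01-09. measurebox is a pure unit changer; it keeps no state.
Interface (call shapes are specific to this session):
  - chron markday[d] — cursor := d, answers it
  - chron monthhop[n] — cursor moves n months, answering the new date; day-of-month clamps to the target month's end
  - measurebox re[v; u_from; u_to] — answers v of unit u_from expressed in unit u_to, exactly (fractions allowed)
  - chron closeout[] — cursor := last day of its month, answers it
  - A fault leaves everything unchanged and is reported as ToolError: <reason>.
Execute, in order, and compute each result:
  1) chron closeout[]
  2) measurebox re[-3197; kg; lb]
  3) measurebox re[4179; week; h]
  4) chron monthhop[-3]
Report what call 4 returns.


[in] chron closeout
  1948-01-31
[in] measurebox re v: -3197 u_from: kg u_to: lb
  -319700000000/45359237
[in] measurebox re v: 4179 u_from: week u_to: h
  702072
[in] chron monthhop n: -3
  1947-10-31

Answer: 1947-10-31


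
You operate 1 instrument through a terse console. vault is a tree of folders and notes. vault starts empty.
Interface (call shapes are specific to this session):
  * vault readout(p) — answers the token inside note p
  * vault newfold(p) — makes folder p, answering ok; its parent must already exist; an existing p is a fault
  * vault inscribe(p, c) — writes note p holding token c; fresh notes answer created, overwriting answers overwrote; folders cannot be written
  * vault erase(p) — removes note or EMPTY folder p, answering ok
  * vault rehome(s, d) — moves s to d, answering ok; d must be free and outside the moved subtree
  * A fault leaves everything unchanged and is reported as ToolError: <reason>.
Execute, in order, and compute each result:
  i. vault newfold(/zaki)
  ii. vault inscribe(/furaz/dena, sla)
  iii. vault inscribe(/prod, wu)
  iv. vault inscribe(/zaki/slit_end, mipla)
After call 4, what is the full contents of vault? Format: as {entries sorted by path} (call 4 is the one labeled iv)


Now I run vault newfold with /zaki: ok.
Invoking vault inscribe with /furaz/dena, sla: ToolError: no parent.
Invoking vault inscribe with /prod, wu, yielding created.
Then vault inscribe with /zaki/slit_end, mipla, which returns created.

Answer: {prod=wu, zaki/, zaki/slit_end=mipla}


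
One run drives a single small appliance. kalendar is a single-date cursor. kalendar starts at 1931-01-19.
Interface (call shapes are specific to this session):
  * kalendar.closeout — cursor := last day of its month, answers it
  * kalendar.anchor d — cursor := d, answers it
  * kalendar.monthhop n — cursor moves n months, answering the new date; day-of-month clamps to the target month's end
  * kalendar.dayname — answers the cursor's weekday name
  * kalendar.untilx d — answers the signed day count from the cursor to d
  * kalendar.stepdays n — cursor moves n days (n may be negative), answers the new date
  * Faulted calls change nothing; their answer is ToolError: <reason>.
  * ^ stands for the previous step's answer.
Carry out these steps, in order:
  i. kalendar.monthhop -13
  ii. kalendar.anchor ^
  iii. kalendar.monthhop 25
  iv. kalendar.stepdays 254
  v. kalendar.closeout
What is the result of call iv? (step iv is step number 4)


Calling kalendar.monthhop with n: -13, yielding 1929-12-19.
Next I call kalendar.anchor with d: ^, and observe 1929-12-19.
I call kalendar.monthhop with n: 25, → 1932-01-19.
Then kalendar.stepdays with n: 254, which returns 1932-09-29.
I try kalendar.closeout, which returns 1932-09-30.

Answer: 1932-09-29


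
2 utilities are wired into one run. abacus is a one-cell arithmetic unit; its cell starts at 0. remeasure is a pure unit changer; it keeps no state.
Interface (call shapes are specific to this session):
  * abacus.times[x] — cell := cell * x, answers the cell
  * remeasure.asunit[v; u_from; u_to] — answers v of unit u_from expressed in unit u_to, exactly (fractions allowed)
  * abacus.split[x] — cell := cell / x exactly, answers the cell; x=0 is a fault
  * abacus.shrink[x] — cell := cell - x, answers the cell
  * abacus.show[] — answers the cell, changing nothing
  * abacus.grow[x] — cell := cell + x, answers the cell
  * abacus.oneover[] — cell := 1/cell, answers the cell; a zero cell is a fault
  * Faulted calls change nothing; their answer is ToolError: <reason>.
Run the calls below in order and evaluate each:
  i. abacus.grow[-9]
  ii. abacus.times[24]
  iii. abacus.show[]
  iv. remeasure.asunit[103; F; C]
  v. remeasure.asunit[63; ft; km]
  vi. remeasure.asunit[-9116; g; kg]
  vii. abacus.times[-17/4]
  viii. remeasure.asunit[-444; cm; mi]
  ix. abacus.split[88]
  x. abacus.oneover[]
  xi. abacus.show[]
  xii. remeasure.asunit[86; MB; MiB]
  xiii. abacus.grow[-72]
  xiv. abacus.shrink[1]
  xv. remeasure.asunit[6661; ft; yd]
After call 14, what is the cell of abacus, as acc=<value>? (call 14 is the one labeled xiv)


Answer: acc=-33463/459

Derivation:
Then abacus.grow with -9, → -9.
Then abacus.times with 24: -216.
I run abacus.show, which returns -216.
Invoking remeasure.asunit with 103, F, C, — result: 355/9.
Invoking remeasure.asunit with 63, ft, km: 24003/1250000.
Calling remeasure.asunit with -9116, g, kg, → -2279/250.
I invoke abacus.times with -17/4, giving 918.
I run remeasure.asunit with -444, cm, mi, yielding -185/67056.
Now I run abacus.split with 88, and see 459/44.
Next I call abacus.oneover(), and get 44/459.
Invoking abacus.show(), and see 44/459.
Now I run remeasure.asunit with 86, MB, MiB, and observe 671875/8192.
I call abacus.grow with -72, and observe -33004/459.
I run abacus.shrink with 1: -33463/459.
I try remeasure.asunit with 6661, ft, yd, and get 6661/3.


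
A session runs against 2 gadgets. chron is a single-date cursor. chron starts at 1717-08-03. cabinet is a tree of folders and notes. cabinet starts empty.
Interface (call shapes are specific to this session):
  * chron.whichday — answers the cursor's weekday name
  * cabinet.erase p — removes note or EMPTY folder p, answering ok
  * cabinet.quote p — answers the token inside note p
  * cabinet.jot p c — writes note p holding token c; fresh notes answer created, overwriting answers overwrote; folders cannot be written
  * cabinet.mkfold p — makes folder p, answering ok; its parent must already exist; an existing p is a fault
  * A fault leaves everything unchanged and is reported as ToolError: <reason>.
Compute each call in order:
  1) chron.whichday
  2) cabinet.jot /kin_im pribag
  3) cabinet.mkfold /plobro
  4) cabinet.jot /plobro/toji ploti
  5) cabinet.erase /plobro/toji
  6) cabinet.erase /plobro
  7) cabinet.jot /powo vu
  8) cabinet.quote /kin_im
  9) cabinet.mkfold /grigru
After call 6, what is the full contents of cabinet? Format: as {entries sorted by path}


[in] chron.whichday
[out] Tuesday
[in] cabinet.jot p=/kin_im c=pribag
[out] created
[in] cabinet.mkfold p=/plobro
[out] ok
[in] cabinet.jot p=/plobro/toji c=ploti
[out] created
[in] cabinet.erase p=/plobro/toji
[out] ok
[in] cabinet.erase p=/plobro
[out] ok
[in] cabinet.jot p=/powo c=vu
[out] created
[in] cabinet.quote p=/kin_im
[out] pribag
[in] cabinet.mkfold p=/grigru
[out] ok

Answer: {kin_im=pribag}


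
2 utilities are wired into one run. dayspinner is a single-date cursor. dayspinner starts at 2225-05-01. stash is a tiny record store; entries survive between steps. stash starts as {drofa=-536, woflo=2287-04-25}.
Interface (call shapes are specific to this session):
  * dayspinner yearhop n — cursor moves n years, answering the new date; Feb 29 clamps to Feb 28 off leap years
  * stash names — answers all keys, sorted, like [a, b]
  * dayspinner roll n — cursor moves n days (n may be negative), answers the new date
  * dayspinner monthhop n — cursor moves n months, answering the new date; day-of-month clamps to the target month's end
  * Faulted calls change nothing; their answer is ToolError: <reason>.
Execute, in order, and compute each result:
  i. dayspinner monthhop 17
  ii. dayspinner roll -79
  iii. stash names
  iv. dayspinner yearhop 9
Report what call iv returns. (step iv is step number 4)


Act: dayspinner monthhop[n→17]
Obs: 2226-10-01
Act: dayspinner roll[n→-79]
Obs: 2226-07-14
Act: stash names[]
Obs: [drofa, woflo]
Act: dayspinner yearhop[n→9]
Obs: 2235-07-14

Answer: 2235-07-14


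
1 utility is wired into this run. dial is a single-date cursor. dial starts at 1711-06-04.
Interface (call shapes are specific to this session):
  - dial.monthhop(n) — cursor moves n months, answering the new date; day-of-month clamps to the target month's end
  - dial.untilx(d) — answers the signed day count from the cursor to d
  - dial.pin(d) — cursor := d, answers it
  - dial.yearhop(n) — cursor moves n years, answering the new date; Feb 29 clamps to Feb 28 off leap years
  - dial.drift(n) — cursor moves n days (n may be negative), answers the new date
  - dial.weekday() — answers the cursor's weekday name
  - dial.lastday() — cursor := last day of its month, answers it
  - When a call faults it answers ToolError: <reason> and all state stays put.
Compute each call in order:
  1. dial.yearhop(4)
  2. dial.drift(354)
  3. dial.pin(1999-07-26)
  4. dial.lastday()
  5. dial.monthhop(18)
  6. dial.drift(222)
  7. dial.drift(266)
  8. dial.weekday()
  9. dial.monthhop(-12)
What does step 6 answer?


Answer: 2001-09-10

Derivation:
→ dial.yearhop(4)
← 1715-06-04
→ dial.drift(354)
← 1716-05-23
→ dial.pin(1999-07-26)
← 1999-07-26
→ dial.lastday()
← 1999-07-31
→ dial.monthhop(18)
← 2001-01-31
→ dial.drift(222)
← 2001-09-10
→ dial.drift(266)
← 2002-06-03
→ dial.weekday()
← Monday
→ dial.monthhop(-12)
← 2001-06-03


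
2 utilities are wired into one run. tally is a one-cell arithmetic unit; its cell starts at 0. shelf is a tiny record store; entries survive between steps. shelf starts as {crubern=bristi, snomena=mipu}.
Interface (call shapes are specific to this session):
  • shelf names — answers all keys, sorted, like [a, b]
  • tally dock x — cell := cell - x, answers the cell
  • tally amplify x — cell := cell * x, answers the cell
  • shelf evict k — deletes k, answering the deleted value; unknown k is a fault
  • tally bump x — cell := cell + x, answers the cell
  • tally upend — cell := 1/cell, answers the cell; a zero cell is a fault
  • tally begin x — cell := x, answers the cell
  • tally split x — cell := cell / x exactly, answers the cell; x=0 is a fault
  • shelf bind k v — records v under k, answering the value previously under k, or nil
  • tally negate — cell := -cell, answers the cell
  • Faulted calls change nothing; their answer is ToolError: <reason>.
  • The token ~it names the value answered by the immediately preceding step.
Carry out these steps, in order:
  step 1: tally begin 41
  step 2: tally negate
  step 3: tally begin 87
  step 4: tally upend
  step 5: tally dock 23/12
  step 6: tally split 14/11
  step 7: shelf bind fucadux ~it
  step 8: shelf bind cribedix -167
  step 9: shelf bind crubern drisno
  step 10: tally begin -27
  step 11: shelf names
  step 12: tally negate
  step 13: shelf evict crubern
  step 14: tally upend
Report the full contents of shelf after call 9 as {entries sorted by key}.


Answer: {cribedix=-167, crubern=drisno, fucadux=-2431/1624, snomena=mipu}

Derivation:
;; 1. tally begin(x→41) -> 41
;; 2. tally negate() -> -41
;; 3. tally begin(x→87) -> 87
;; 4. tally upend() -> 1/87
;; 5. tally dock(x→23/12) -> -221/116
;; 6. tally split(x→14/11) -> -2431/1624
;; 7. shelf bind(k→fucadux, v→~it) -> nil
;; 8. shelf bind(k→cribedix, v→-167) -> nil
;; 9. shelf bind(k→crubern, v→drisno) -> bristi
;; 10. tally begin(x→-27) -> -27
;; 11. shelf names() -> [cribedix, crubern, fucadux, snomena]
;; 12. tally negate() -> 27
;; 13. shelf evict(k→crubern) -> drisno
;; 14. tally upend() -> 1/27


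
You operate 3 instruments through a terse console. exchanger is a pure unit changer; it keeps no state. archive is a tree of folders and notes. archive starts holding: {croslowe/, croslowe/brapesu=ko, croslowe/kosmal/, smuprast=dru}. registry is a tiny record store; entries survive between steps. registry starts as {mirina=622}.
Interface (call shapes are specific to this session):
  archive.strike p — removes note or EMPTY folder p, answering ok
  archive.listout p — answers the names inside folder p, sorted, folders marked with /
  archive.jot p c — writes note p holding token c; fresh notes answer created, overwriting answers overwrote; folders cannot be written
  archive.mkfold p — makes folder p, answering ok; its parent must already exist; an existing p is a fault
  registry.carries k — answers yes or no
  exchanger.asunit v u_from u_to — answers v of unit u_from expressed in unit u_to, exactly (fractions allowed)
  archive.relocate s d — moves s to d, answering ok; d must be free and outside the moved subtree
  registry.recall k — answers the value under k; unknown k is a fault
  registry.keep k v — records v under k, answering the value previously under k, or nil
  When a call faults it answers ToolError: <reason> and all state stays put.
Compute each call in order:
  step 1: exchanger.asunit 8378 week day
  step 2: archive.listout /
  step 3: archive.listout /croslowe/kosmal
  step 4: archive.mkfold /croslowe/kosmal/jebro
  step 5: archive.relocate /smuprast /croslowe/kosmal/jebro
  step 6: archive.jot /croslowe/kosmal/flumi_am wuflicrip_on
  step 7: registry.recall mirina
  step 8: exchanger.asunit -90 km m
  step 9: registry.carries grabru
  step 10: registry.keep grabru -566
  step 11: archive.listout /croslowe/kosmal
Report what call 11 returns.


Answer: [flumi_am, jebro/]

Derivation:
~$ exchanger.asunit v: 8378 u_from: week u_to: day
[out] 58646
~$ archive.listout p: /
[out] [croslowe/, smuprast]
~$ archive.listout p: /croslowe/kosmal
[out] []
~$ archive.mkfold p: /croslowe/kosmal/jebro
[out] ok
~$ archive.relocate s: /smuprast d: /croslowe/kosmal/jebro
[out] ToolError: exists
~$ archive.jot p: /croslowe/kosmal/flumi_am c: wuflicrip_on
[out] created
~$ registry.recall k: mirina
[out] 622
~$ exchanger.asunit v: -90 u_from: km u_to: m
[out] -90000
~$ registry.carries k: grabru
[out] no
~$ registry.keep k: grabru v: -566
[out] nil
~$ archive.listout p: /croslowe/kosmal
[out] [flumi_am, jebro/]


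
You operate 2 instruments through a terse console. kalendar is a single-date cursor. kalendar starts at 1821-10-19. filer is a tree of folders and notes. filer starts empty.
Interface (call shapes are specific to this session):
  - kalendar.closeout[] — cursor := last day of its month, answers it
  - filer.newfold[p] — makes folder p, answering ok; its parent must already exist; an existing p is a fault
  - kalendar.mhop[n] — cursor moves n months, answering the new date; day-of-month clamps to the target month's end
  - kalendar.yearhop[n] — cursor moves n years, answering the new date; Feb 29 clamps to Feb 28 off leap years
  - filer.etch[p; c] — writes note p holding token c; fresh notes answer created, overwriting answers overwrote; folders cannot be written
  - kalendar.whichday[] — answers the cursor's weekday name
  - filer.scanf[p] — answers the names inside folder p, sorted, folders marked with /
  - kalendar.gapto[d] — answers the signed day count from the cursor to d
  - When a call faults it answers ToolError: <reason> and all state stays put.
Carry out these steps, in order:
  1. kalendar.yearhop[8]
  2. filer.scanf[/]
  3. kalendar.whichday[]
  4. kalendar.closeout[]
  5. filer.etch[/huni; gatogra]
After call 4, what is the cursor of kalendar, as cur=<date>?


Answer: cur=1829-10-31

Derivation:
# yearhop(n→8) : 1829-10-19
# scanf(p→/) : []
# whichday() : Monday
# closeout() : 1829-10-31
# etch(p→/huni, c→gatogra) : created


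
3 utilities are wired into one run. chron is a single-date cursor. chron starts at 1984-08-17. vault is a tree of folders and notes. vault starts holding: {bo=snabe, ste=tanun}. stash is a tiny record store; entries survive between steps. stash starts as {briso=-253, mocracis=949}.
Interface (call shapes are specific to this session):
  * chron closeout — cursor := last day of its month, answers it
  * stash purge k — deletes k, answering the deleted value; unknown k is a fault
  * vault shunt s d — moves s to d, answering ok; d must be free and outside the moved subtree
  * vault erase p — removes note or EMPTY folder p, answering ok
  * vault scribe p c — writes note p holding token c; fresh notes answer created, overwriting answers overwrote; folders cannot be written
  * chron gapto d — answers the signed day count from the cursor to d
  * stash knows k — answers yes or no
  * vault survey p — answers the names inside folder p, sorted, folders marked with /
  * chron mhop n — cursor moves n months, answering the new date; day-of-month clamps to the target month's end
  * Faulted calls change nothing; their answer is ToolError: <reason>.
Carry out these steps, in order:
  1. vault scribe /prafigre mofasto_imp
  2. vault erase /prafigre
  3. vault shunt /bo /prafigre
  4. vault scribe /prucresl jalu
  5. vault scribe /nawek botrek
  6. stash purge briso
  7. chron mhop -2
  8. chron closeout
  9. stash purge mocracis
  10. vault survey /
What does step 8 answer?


Answer: 1984-06-30

Derivation:
I call vault scribe passing p→/prafigre, c→mofasto_imp, and see created.
I use vault erase passing p→/prafigre, — result: ok.
Calling vault shunt passing s→/bo, d→/prafigre, — result: ok.
I call vault scribe passing p→/prucresl, c→jalu: created.
Then vault scribe passing p→/nawek, c→botrek, giving created.
Using stash purge passing k→briso, which returns -253.
Invoking chron mhop passing n→-2, which returns 1984-06-17.
I use chron closeout(), which returns 1984-06-30.
Invoking stash purge passing k→mocracis, which returns 949.
Next I call vault survey passing p→/, giving [nawek, prafigre, prucresl, ste].


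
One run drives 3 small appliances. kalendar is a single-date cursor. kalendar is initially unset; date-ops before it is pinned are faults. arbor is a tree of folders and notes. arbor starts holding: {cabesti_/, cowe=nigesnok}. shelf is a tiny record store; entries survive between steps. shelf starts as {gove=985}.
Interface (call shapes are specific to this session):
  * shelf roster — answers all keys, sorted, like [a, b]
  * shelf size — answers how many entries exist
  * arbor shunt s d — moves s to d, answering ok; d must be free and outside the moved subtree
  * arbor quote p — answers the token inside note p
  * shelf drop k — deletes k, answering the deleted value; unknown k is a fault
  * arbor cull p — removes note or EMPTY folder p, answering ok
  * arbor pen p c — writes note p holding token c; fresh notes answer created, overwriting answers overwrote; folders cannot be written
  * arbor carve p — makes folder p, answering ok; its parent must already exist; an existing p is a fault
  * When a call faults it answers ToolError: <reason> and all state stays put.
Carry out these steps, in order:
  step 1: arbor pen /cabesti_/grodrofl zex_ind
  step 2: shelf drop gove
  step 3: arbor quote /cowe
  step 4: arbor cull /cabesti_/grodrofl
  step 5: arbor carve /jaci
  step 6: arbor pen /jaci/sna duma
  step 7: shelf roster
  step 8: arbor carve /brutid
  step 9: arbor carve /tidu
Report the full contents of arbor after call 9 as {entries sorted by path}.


Answer: {brutid/, cabesti_/, cowe=nigesnok, jaci/, jaci/sna=duma, tidu/}

Derivation:
% 1. arbor pen(p='/cabesti_/grodrofl', c='zex_ind') : created
% 2. shelf drop(k='gove') : 985
% 3. arbor quote(p='/cowe') : nigesnok
% 4. arbor cull(p='/cabesti_/grodrofl') : ok
% 5. arbor carve(p='/jaci') : ok
% 6. arbor pen(p='/jaci/sna', c='duma') : created
% 7. shelf roster() : []
% 8. arbor carve(p='/brutid') : ok
% 9. arbor carve(p='/tidu') : ok


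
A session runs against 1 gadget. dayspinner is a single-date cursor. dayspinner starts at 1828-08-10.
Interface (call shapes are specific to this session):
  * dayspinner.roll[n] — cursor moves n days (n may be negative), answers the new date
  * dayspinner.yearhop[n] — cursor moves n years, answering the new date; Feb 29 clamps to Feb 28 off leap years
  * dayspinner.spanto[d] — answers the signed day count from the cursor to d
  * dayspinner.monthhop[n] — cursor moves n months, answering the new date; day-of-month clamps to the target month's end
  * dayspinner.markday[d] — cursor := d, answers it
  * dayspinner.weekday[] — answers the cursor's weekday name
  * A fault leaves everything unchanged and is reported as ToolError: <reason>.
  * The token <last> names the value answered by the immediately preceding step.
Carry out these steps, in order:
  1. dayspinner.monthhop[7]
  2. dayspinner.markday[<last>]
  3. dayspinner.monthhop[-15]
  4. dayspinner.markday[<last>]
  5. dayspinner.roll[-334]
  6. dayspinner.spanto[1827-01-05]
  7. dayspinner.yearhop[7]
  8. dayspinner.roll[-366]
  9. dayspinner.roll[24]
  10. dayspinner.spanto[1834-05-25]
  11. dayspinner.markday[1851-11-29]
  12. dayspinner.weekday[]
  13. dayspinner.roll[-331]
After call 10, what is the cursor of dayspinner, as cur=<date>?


CALL monthhop[n=7]
RET  1829-03-10
CALL markday[d=<last>]
RET  1829-03-10
CALL monthhop[n=-15]
RET  1827-12-10
CALL markday[d=<last>]
RET  1827-12-10
CALL roll[n=-334]
RET  1827-01-10
CALL spanto[d=1827-01-05]
RET  -5
CALL yearhop[n=7]
RET  1834-01-10
CALL roll[n=-366]
RET  1833-01-09
CALL roll[n=24]
RET  1833-02-02
CALL spanto[d=1834-05-25]
RET  477
CALL markday[d=1851-11-29]
RET  1851-11-29
CALL weekday[]
RET  Saturday
CALL roll[n=-331]
RET  1851-01-02

Answer: cur=1833-02-02


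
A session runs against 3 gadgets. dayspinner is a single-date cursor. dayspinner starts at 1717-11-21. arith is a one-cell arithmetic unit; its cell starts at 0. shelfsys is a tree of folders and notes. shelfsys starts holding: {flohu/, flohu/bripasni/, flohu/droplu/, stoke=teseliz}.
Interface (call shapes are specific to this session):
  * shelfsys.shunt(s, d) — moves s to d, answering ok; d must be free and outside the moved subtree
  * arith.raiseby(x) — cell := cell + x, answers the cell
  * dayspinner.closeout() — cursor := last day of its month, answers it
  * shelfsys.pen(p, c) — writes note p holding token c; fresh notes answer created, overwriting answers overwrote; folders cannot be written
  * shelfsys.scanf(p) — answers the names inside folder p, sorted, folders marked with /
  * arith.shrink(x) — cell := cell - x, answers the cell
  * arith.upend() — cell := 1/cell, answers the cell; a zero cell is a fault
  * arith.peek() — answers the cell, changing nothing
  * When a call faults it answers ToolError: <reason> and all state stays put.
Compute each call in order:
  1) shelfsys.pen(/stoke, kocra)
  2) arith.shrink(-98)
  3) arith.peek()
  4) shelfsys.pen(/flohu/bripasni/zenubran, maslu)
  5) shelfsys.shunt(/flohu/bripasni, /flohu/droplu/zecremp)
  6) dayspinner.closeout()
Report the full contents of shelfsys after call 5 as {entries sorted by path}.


Answer: {flohu/, flohu/droplu/, flohu/droplu/zecremp/, flohu/droplu/zecremp/zenubran=maslu, stoke=kocra}

Derivation:
Next I call pen(/stoke, kocra): overwrote.
Calling shrink(-98): 98.
I use peek(), → 98.
I invoke pen(/flohu/bripasni/zenubran, maslu), giving created.
I invoke shunt(/flohu/bripasni, /flohu/droplu/zecremp), which returns ok.
I use closeout(), yielding 1717-11-30.


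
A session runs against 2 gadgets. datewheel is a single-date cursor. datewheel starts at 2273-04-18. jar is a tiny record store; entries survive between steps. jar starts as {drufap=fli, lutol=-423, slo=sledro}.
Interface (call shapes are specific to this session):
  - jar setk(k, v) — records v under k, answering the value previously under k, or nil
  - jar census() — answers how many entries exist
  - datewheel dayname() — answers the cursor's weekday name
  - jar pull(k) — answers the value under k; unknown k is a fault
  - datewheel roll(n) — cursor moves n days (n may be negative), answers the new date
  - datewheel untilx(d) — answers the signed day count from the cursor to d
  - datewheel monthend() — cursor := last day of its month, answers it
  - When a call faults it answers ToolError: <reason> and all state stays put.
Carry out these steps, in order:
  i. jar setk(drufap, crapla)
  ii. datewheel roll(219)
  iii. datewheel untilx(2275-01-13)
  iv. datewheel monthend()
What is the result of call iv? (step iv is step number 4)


! jar setk(k=drufap, v=crapla) -> fli
! datewheel roll(n=219) -> 2273-11-23
! datewheel untilx(d=2275-01-13) -> 416
! datewheel monthend() -> 2273-11-30

Answer: 2273-11-30


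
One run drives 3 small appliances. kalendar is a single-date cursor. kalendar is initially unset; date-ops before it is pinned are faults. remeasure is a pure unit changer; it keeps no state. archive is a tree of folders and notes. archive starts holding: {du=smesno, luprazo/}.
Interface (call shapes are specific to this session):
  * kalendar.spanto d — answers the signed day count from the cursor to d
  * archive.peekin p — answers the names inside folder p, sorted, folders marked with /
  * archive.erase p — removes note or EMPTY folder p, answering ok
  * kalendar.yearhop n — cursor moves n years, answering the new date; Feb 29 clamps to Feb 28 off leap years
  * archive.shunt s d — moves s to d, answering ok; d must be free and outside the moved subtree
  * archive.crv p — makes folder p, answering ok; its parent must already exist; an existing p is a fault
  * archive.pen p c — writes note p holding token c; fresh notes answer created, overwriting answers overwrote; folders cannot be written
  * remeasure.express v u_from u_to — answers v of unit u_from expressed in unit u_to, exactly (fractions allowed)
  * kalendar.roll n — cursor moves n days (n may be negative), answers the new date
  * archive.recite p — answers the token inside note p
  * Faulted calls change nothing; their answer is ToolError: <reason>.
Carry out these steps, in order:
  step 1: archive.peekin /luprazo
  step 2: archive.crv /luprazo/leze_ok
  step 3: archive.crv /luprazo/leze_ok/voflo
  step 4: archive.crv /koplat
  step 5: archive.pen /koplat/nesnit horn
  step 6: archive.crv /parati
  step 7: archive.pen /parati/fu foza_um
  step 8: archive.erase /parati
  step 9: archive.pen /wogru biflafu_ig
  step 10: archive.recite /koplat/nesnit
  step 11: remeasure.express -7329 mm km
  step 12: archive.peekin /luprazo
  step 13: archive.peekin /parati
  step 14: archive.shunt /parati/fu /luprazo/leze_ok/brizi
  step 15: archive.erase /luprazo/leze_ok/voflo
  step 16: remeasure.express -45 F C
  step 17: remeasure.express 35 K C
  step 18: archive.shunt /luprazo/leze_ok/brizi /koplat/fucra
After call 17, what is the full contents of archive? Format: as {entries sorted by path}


Act: archive.peekin[/luprazo]
Obs: []
Act: archive.crv[/luprazo/leze_ok]
Obs: ok
Act: archive.crv[/luprazo/leze_ok/voflo]
Obs: ok
Act: archive.crv[/koplat]
Obs: ok
Act: archive.pen[/koplat/nesnit; horn]
Obs: created
Act: archive.crv[/parati]
Obs: ok
Act: archive.pen[/parati/fu; foza_um]
Obs: created
Act: archive.erase[/parati]
Obs: ToolError: not empty
Act: archive.pen[/wogru; biflafu_ig]
Obs: created
Act: archive.recite[/koplat/nesnit]
Obs: horn
Act: remeasure.express[-7329; mm; km]
Obs: -7329/1000000
Act: archive.peekin[/luprazo]
Obs: [leze_ok/]
Act: archive.peekin[/parati]
Obs: [fu]
Act: archive.shunt[/parati/fu; /luprazo/leze_ok/brizi]
Obs: ok
Act: archive.erase[/luprazo/leze_ok/voflo]
Obs: ok
Act: remeasure.express[-45; F; C]
Obs: -385/9
Act: remeasure.express[35; K; C]
Obs: -4763/20
Act: archive.shunt[/luprazo/leze_ok/brizi; /koplat/fucra]
Obs: ok

Answer: {du=smesno, koplat/, koplat/nesnit=horn, luprazo/, luprazo/leze_ok/, luprazo/leze_ok/brizi=foza_um, parati/, wogru=biflafu_ig}


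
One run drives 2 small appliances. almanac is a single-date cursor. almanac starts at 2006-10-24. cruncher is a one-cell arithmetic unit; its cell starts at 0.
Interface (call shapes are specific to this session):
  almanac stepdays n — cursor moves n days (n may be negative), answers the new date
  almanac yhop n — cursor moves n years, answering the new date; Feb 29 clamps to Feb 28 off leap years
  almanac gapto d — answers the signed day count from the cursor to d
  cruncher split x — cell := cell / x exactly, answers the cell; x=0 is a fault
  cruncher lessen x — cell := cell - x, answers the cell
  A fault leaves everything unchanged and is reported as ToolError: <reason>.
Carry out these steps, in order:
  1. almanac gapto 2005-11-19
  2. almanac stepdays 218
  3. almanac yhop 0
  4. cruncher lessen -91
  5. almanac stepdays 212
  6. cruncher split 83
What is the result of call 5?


~$ almanac gapto 2005-11-19
:: -339
~$ almanac stepdays 218
:: 2007-05-30
~$ almanac yhop 0
:: 2007-05-30
~$ cruncher lessen -91
:: 91
~$ almanac stepdays 212
:: 2007-12-28
~$ cruncher split 83
:: 91/83

Answer: 2007-12-28
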